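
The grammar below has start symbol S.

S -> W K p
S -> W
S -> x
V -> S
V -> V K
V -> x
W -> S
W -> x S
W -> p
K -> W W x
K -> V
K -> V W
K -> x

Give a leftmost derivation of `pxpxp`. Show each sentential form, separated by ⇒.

S ⇒ WKp ⇒ SKp ⇒ WKpKp ⇒ pKpKp ⇒ pxpKp ⇒ pxpxp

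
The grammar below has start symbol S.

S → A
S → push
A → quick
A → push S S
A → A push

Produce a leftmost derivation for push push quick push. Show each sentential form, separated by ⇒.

S ⇒ A ⇒ push S S ⇒ push push S ⇒ push push A ⇒ push push A push ⇒ push push quick push

S ⇒ A   [S → A]
A ⇒ push S S   [A → push S S]
push S S ⇒ push push S   [S → push]
push push S ⇒ push push A   [S → A]
push push A ⇒ push push A push   [A → A push]
push push A push ⇒ push push quick push   [A → quick]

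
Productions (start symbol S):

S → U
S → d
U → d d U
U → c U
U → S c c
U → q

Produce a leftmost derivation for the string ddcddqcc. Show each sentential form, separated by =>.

S => U => ddU => ddcU => ddcScc => ddcUcc => ddcddUcc => ddcddqcc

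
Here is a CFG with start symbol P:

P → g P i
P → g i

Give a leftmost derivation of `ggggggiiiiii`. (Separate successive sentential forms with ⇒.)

P ⇒ gPi   [P → g P i]
gPi ⇒ ggPii   [P → g P i]
ggPii ⇒ gggPiii   [P → g P i]
gggPiii ⇒ ggggPiiii   [P → g P i]
ggggPiiii ⇒ gggggPiiiii   [P → g P i]
gggggPiiiii ⇒ ggggggiiiiii   [P → g i]

P⇒gPi⇒ggPii⇒gggPiii⇒ggggPiiii⇒gggggPiiiii⇒ggggggiiiiii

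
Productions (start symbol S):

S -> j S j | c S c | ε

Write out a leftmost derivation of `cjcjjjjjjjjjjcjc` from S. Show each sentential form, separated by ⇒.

S ⇒ cSc ⇒ cjSjc ⇒ cjcScjc ⇒ cjcjSjcjc ⇒ cjcjjSjjcjc ⇒ cjcjjjSjjjcjc ⇒ cjcjjjjSjjjjcjc ⇒ cjcjjjjjSjjjjjcjc ⇒ cjcjjjjjjjjjjcjc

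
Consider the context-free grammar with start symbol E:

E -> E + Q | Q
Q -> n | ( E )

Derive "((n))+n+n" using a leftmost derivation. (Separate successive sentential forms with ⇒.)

E⇒E+Q⇒E+Q+Q⇒Q+Q+Q⇒(E)+Q+Q⇒(Q)+Q+Q⇒((E))+Q+Q⇒((Q))+Q+Q⇒((n))+Q+Q⇒((n))+n+Q⇒((n))+n+n

E ⇒ E+Q   [E -> E + Q]
E+Q ⇒ E+Q+Q   [E -> E + Q]
E+Q+Q ⇒ Q+Q+Q   [E -> Q]
Q+Q+Q ⇒ (E)+Q+Q   [Q -> ( E )]
(E)+Q+Q ⇒ (Q)+Q+Q   [E -> Q]
(Q)+Q+Q ⇒ ((E))+Q+Q   [Q -> ( E )]
((E))+Q+Q ⇒ ((Q))+Q+Q   [E -> Q]
((Q))+Q+Q ⇒ ((n))+Q+Q   [Q -> n]
((n))+Q+Q ⇒ ((n))+n+Q   [Q -> n]
((n))+n+Q ⇒ ((n))+n+n   [Q -> n]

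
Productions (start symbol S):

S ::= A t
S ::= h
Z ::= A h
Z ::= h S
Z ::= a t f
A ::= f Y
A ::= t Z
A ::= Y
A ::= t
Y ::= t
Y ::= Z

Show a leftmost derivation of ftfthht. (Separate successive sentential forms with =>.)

S => At => fYt => fZt => fAht => ftZht => ftAhht => ftfYhht => ftfthht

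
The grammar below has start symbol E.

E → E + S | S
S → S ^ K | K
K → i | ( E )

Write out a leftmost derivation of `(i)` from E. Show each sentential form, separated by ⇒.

E⇒S⇒K⇒(E)⇒(S)⇒(K)⇒(i)

E ⇒ S   [E → S]
S ⇒ K   [S → K]
K ⇒ (E)   [K → ( E )]
(E) ⇒ (S)   [E → S]
(S) ⇒ (K)   [S → K]
(K) ⇒ (i)   [K → i]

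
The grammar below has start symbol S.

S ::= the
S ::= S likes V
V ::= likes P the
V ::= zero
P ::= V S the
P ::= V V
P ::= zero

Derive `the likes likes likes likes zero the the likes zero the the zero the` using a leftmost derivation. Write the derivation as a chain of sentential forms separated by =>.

S => S likes V   [S ::= S likes V]
S likes V => the likes V   [S ::= the]
the likes V => the likes likes P the   [V ::= likes P the]
the likes likes P the => the likes likes V V the   [P ::= V V]
the likes likes V V the => the likes likes likes P the V the   [V ::= likes P the]
the likes likes likes P the V the => the likes likes likes V S the the V the   [P ::= V S the]
the likes likes likes V S the the V the => the likes likes likes likes P the S the the V the   [V ::= likes P the]
the likes likes likes likes P the S the the V the => the likes likes likes likes zero the S the the V the   [P ::= zero]
the likes likes likes likes zero the S the the V the => the likes likes likes likes zero the S likes V the the V the   [S ::= S likes V]
the likes likes likes likes zero the S likes V the the V the => the likes likes likes likes zero the the likes V the the V the   [S ::= the]
the likes likes likes likes zero the the likes V the the V the => the likes likes likes likes zero the the likes zero the the V the   [V ::= zero]
the likes likes likes likes zero the the likes zero the the V the => the likes likes likes likes zero the the likes zero the the zero the   [V ::= zero]

S => S likes V => the likes V => the likes likes P the => the likes likes V V the => the likes likes likes P the V the => the likes likes likes V S the the V the => the likes likes likes likes P the S the the V the => the likes likes likes likes zero the S the the V the => the likes likes likes likes zero the S likes V the the V the => the likes likes likes likes zero the the likes V the the V the => the likes likes likes likes zero the the likes zero the the V the => the likes likes likes likes zero the the likes zero the the zero the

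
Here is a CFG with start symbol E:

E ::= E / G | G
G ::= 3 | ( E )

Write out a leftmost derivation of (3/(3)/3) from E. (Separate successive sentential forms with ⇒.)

E ⇒ G ⇒ (E) ⇒ (E/G) ⇒ (E/G/G) ⇒ (G/G/G) ⇒ (3/G/G) ⇒ (3/(E)/G) ⇒ (3/(G)/G) ⇒ (3/(3)/G) ⇒ (3/(3)/3)

E ⇒ G   [E ::= G]
G ⇒ (E)   [G ::= ( E )]
(E) ⇒ (E/G)   [E ::= E / G]
(E/G) ⇒ (E/G/G)   [E ::= E / G]
(E/G/G) ⇒ (G/G/G)   [E ::= G]
(G/G/G) ⇒ (3/G/G)   [G ::= 3]
(3/G/G) ⇒ (3/(E)/G)   [G ::= ( E )]
(3/(E)/G) ⇒ (3/(G)/G)   [E ::= G]
(3/(G)/G) ⇒ (3/(3)/G)   [G ::= 3]
(3/(3)/G) ⇒ (3/(3)/3)   [G ::= 3]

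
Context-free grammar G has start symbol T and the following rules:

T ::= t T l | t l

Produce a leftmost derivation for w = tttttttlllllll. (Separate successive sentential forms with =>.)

T => tTl   [T ::= t T l]
tTl => ttTll   [T ::= t T l]
ttTll => tttTlll   [T ::= t T l]
tttTlll => ttttTllll   [T ::= t T l]
ttttTllll => tttttTlllll   [T ::= t T l]
tttttTlllll => ttttttTllllll   [T ::= t T l]
ttttttTllllll => tttttttlllllll   [T ::= t l]

T => tTl => ttTll => tttTlll => ttttTllll => tttttTlllll => ttttttTllllll => tttttttlllllll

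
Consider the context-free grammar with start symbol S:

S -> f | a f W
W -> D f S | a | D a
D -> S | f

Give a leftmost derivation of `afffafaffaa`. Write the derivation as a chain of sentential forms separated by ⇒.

S ⇒ afW ⇒ afDfS ⇒ afffS ⇒ afffafW ⇒ afffafDa ⇒ afffafSa ⇒ afffafafWa ⇒ afffafafDaa ⇒ afffafaffaa

S ⇒ afW   [S -> a f W]
afW ⇒ afDfS   [W -> D f S]
afDfS ⇒ afffS   [D -> f]
afffS ⇒ afffafW   [S -> a f W]
afffafW ⇒ afffafDa   [W -> D a]
afffafDa ⇒ afffafSa   [D -> S]
afffafSa ⇒ afffafafWa   [S -> a f W]
afffafafWa ⇒ afffafafDaa   [W -> D a]
afffafafDaa ⇒ afffafaffaa   [D -> f]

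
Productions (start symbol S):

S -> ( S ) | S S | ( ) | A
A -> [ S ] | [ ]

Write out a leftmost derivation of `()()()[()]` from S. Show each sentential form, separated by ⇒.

S⇒SS⇒SSS⇒()SS⇒()()S⇒()()SS⇒()()()S⇒()()()A⇒()()()[S]⇒()()()[()]

S ⇒ SS   [S -> S S]
SS ⇒ SSS   [S -> S S]
SSS ⇒ ()SS   [S -> ( )]
()SS ⇒ ()()S   [S -> ( )]
()()S ⇒ ()()SS   [S -> S S]
()()SS ⇒ ()()()S   [S -> ( )]
()()()S ⇒ ()()()A   [S -> A]
()()()A ⇒ ()()()[S]   [A -> [ S ]]
()()()[S] ⇒ ()()()[()]   [S -> ( )]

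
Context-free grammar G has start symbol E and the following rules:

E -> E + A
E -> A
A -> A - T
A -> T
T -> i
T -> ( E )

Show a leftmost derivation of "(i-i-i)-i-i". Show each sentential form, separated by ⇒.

E⇒A⇒A-T⇒A-T-T⇒T-T-T⇒(E)-T-T⇒(A)-T-T⇒(A-T)-T-T⇒(A-T-T)-T-T⇒(T-T-T)-T-T⇒(i-T-T)-T-T⇒(i-i-T)-T-T⇒(i-i-i)-T-T⇒(i-i-i)-i-T⇒(i-i-i)-i-i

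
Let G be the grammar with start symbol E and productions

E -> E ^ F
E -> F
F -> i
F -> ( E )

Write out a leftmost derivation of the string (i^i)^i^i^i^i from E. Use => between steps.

E => E^F => E^F^F => E^F^F^F => E^F^F^F^F => F^F^F^F^F => (E)^F^F^F^F => (E^F)^F^F^F^F => (F^F)^F^F^F^F => (i^F)^F^F^F^F => (i^i)^F^F^F^F => (i^i)^i^F^F^F => (i^i)^i^i^F^F => (i^i)^i^i^i^F => (i^i)^i^i^i^i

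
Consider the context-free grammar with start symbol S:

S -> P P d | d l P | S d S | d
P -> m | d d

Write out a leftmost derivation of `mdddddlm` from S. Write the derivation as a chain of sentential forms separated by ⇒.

S ⇒ SdS   [S -> S d S]
SdS ⇒ PPddS   [S -> P P d]
PPddS ⇒ mPddS   [P -> m]
mPddS ⇒ mddddS   [P -> d d]
mddddS ⇒ mdddddlP   [S -> d l P]
mdddddlP ⇒ mdddddlm   [P -> m]

S ⇒ SdS ⇒ PPddS ⇒ mPddS ⇒ mddddS ⇒ mdddddlP ⇒ mdddddlm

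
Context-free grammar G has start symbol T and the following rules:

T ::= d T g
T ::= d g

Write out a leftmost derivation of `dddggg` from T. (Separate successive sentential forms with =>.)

T => dTg => ddTgg => dddggg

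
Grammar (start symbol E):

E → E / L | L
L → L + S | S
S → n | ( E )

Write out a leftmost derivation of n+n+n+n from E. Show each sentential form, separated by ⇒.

E ⇒ L ⇒ L+S ⇒ L+S+S ⇒ L+S+S+S ⇒ S+S+S+S ⇒ n+S+S+S ⇒ n+n+S+S ⇒ n+n+n+S ⇒ n+n+n+n

E ⇒ L   [E → L]
L ⇒ L+S   [L → L + S]
L+S ⇒ L+S+S   [L → L + S]
L+S+S ⇒ L+S+S+S   [L → L + S]
L+S+S+S ⇒ S+S+S+S   [L → S]
S+S+S+S ⇒ n+S+S+S   [S → n]
n+S+S+S ⇒ n+n+S+S   [S → n]
n+n+S+S ⇒ n+n+n+S   [S → n]
n+n+n+S ⇒ n+n+n+n   [S → n]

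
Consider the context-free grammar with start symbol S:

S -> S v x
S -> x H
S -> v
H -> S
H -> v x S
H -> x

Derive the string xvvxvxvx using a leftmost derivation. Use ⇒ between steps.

S ⇒ xH   [S -> x H]
xH ⇒ xS   [H -> S]
xS ⇒ xSvx   [S -> S v x]
xSvx ⇒ xSvxvx   [S -> S v x]
xSvxvx ⇒ xSvxvxvx   [S -> S v x]
xSvxvxvx ⇒ xvvxvxvx   [S -> v]

S ⇒ xH ⇒ xS ⇒ xSvx ⇒ xSvxvx ⇒ xSvxvxvx ⇒ xvvxvxvx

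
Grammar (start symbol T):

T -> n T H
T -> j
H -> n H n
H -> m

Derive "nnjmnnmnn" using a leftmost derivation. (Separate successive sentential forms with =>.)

T => nTH => nnTHH => nnjHH => nnjmH => nnjmnHn => nnjmnnHnn => nnjmnnmnn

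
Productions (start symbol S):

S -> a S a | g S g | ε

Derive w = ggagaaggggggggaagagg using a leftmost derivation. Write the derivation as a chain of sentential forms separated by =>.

S => gSg   [S -> g S g]
gSg => ggSgg   [S -> g S g]
ggSgg => ggaSagg   [S -> a S a]
ggaSagg => ggagSgagg   [S -> g S g]
ggagSgagg => ggagaSagagg   [S -> a S a]
ggagaSagagg => ggagaaSaagagg   [S -> a S a]
ggagaaSaagagg => ggagaagSgaagagg   [S -> g S g]
ggagaagSgaagagg => ggagaaggSggaagagg   [S -> g S g]
ggagaaggSggaagagg => ggagaagggSgggaagagg   [S -> g S g]
ggagaagggSgggaagagg => ggagaaggggSggggaagagg   [S -> g S g]
ggagaaggggSggggaagagg => ggagaaggggggggaagagg   [S -> ε]

S => gSg => ggSgg => ggaSagg => ggagSgagg => ggagaSagagg => ggagaaSaagagg => ggagaagSgaagagg => ggagaaggSggaagagg => ggagaagggSgggaagagg => ggagaaggggSggggaagagg => ggagaaggggggggaagagg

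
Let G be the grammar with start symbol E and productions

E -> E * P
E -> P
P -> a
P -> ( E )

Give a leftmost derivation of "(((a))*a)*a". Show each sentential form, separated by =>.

E => E*P   [E -> E * P]
E*P => P*P   [E -> P]
P*P => (E)*P   [P -> ( E )]
(E)*P => (E*P)*P   [E -> E * P]
(E*P)*P => (P*P)*P   [E -> P]
(P*P)*P => ((E)*P)*P   [P -> ( E )]
((E)*P)*P => ((P)*P)*P   [E -> P]
((P)*P)*P => (((E))*P)*P   [P -> ( E )]
(((E))*P)*P => (((P))*P)*P   [E -> P]
(((P))*P)*P => (((a))*P)*P   [P -> a]
(((a))*P)*P => (((a))*a)*P   [P -> a]
(((a))*a)*P => (((a))*a)*a   [P -> a]

E => E*P => P*P => (E)*P => (E*P)*P => (P*P)*P => ((E)*P)*P => ((P)*P)*P => (((E))*P)*P => (((P))*P)*P => (((a))*P)*P => (((a))*a)*P => (((a))*a)*a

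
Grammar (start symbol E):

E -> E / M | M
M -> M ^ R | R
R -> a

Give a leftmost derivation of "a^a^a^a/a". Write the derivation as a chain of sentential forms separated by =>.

E=>E/M=>M/M=>M^R/M=>M^R^R/M=>M^R^R^R/M=>R^R^R^R/M=>a^R^R^R/M=>a^a^R^R/M=>a^a^a^R/M=>a^a^a^a/M=>a^a^a^a/R=>a^a^a^a/a

E => E/M   [E -> E / M]
E/M => M/M   [E -> M]
M/M => M^R/M   [M -> M ^ R]
M^R/M => M^R^R/M   [M -> M ^ R]
M^R^R/M => M^R^R^R/M   [M -> M ^ R]
M^R^R^R/M => R^R^R^R/M   [M -> R]
R^R^R^R/M => a^R^R^R/M   [R -> a]
a^R^R^R/M => a^a^R^R/M   [R -> a]
a^a^R^R/M => a^a^a^R/M   [R -> a]
a^a^a^R/M => a^a^a^a/M   [R -> a]
a^a^a^a/M => a^a^a^a/R   [M -> R]
a^a^a^a/R => a^a^a^a/a   [R -> a]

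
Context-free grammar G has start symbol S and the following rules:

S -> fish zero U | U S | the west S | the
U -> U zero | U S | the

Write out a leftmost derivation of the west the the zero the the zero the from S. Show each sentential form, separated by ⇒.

S ⇒ the west S   [S -> the west S]
the west S ⇒ the west U S   [S -> U S]
the west U S ⇒ the west U zero S   [U -> U zero]
the west U zero S ⇒ the west U S zero S   [U -> U S]
the west U S zero S ⇒ the west the S zero S   [U -> the]
the west the S zero S ⇒ the west the U S zero S   [S -> U S]
the west the U S zero S ⇒ the west the U S S zero S   [U -> U S]
the west the U S S zero S ⇒ the west the U zero S S zero S   [U -> U zero]
the west the U zero S S zero S ⇒ the west the the zero S S zero S   [U -> the]
the west the the zero S S zero S ⇒ the west the the zero the S zero S   [S -> the]
the west the the zero the S zero S ⇒ the west the the zero the the zero S   [S -> the]
the west the the zero the the zero S ⇒ the west the the zero the the zero the   [S -> the]

S ⇒ the west S ⇒ the west U S ⇒ the west U zero S ⇒ the west U S zero S ⇒ the west the S zero S ⇒ the west the U S zero S ⇒ the west the U S S zero S ⇒ the west the U zero S S zero S ⇒ the west the the zero S S zero S ⇒ the west the the zero the S zero S ⇒ the west the the zero the the zero S ⇒ the west the the zero the the zero the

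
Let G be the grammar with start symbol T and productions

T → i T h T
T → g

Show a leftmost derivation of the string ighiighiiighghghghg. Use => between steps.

T => iThT => ighT => ighiThT => ighiiThThT => ighiighThT => ighiighiThThT => ighiighiiThThThT => ighiighiiiThThThThT => ighiighiiighThThThT => ighiighiiighghThThT => ighiighiiighghghThT => ighiighiiighghghghT => ighiighiiighghghghg

T => iThT   [T → i T h T]
iThT => ighT   [T → g]
ighT => ighiThT   [T → i T h T]
ighiThT => ighiiThThT   [T → i T h T]
ighiiThThT => ighiighThT   [T → g]
ighiighThT => ighiighiThThT   [T → i T h T]
ighiighiThThT => ighiighiiThThThT   [T → i T h T]
ighiighiiThThThT => ighiighiiiThThThThT   [T → i T h T]
ighiighiiiThThThThT => ighiighiiighThThThT   [T → g]
ighiighiiighThThThT => ighiighiiighghThThT   [T → g]
ighiighiiighghThThT => ighiighiiighghghThT   [T → g]
ighiighiiighghghThT => ighiighiiighghghghT   [T → g]
ighiighiiighghghghT => ighiighiiighghghghg   [T → g]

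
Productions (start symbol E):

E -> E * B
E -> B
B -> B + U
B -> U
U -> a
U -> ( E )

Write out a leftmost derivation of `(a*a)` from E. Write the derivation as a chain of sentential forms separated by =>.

E => B   [E -> B]
B => U   [B -> U]
U => (E)   [U -> ( E )]
(E) => (E*B)   [E -> E * B]
(E*B) => (B*B)   [E -> B]
(B*B) => (U*B)   [B -> U]
(U*B) => (a*B)   [U -> a]
(a*B) => (a*U)   [B -> U]
(a*U) => (a*a)   [U -> a]

E => B => U => (E) => (E*B) => (B*B) => (U*B) => (a*B) => (a*U) => (a*a)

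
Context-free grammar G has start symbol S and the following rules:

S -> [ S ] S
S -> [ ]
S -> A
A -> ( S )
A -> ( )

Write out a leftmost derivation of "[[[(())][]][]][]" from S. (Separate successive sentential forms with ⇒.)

S ⇒ [S]S ⇒ [[S]S]S ⇒ [[[S]S]S]S ⇒ [[[A]S]S]S ⇒ [[[(S)]S]S]S ⇒ [[[(A)]S]S]S ⇒ [[[(())]S]S]S ⇒ [[[(())][]]S]S ⇒ [[[(())][]][]]S ⇒ [[[(())][]][]][]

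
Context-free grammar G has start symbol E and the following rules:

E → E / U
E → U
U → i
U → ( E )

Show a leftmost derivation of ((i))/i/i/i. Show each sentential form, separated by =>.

E => E/U   [E → E / U]
E/U => E/U/U   [E → E / U]
E/U/U => E/U/U/U   [E → E / U]
E/U/U/U => U/U/U/U   [E → U]
U/U/U/U => (E)/U/U/U   [U → ( E )]
(E)/U/U/U => (U)/U/U/U   [E → U]
(U)/U/U/U => ((E))/U/U/U   [U → ( E )]
((E))/U/U/U => ((U))/U/U/U   [E → U]
((U))/U/U/U => ((i))/U/U/U   [U → i]
((i))/U/U/U => ((i))/i/U/U   [U → i]
((i))/i/U/U => ((i))/i/i/U   [U → i]
((i))/i/i/U => ((i))/i/i/i   [U → i]

E=>E/U=>E/U/U=>E/U/U/U=>U/U/U/U=>(E)/U/U/U=>(U)/U/U/U=>((E))/U/U/U=>((U))/U/U/U=>((i))/U/U/U=>((i))/i/U/U=>((i))/i/i/U=>((i))/i/i/i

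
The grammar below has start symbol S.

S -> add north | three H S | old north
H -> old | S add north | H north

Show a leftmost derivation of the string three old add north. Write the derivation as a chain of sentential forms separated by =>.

S => three H S => three old S => three old add north

S => three H S   [S -> three H S]
three H S => three old S   [H -> old]
three old S => three old add north   [S -> add north]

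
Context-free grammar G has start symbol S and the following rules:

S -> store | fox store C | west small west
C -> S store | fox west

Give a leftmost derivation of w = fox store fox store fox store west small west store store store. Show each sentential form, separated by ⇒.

S ⇒ fox store C ⇒ fox store S store ⇒ fox store fox store C store ⇒ fox store fox store S store store ⇒ fox store fox store fox store C store store ⇒ fox store fox store fox store S store store store ⇒ fox store fox store fox store west small west store store store

S ⇒ fox store C   [S -> fox store C]
fox store C ⇒ fox store S store   [C -> S store]
fox store S store ⇒ fox store fox store C store   [S -> fox store C]
fox store fox store C store ⇒ fox store fox store S store store   [C -> S store]
fox store fox store S store store ⇒ fox store fox store fox store C store store   [S -> fox store C]
fox store fox store fox store C store store ⇒ fox store fox store fox store S store store store   [C -> S store]
fox store fox store fox store S store store store ⇒ fox store fox store fox store west small west store store store   [S -> west small west]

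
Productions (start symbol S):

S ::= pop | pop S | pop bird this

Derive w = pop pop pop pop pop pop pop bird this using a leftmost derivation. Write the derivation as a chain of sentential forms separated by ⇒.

S ⇒ pop S   [S ::= pop S]
pop S ⇒ pop pop S   [S ::= pop S]
pop pop S ⇒ pop pop pop S   [S ::= pop S]
pop pop pop S ⇒ pop pop pop pop S   [S ::= pop S]
pop pop pop pop S ⇒ pop pop pop pop pop S   [S ::= pop S]
pop pop pop pop pop S ⇒ pop pop pop pop pop pop S   [S ::= pop S]
pop pop pop pop pop pop S ⇒ pop pop pop pop pop pop pop bird this   [S ::= pop bird this]

S ⇒ pop S ⇒ pop pop S ⇒ pop pop pop S ⇒ pop pop pop pop S ⇒ pop pop pop pop pop S ⇒ pop pop pop pop pop pop S ⇒ pop pop pop pop pop pop pop bird this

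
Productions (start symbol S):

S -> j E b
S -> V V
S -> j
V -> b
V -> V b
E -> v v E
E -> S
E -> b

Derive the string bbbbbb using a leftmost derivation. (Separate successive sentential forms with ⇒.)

S ⇒ VV   [S -> V V]
VV ⇒ VbV   [V -> V b]
VbV ⇒ VbbV   [V -> V b]
VbbV ⇒ VbbbV   [V -> V b]
VbbbV ⇒ bbbbV   [V -> b]
bbbbV ⇒ bbbbVb   [V -> V b]
bbbbVb ⇒ bbbbbb   [V -> b]

S⇒VV⇒VbV⇒VbbV⇒VbbbV⇒bbbbV⇒bbbbVb⇒bbbbbb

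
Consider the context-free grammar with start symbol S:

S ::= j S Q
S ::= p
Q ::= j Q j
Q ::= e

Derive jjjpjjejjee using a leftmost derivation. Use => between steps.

S => jSQ => jjSQQ => jjjSQQQ => jjjpQQQ => jjjpjQjQQ => jjjpjjQjjQQ => jjjpjjejjQQ => jjjpjjejjeQ => jjjpjjejjee

S => jSQ   [S ::= j S Q]
jSQ => jjSQQ   [S ::= j S Q]
jjSQQ => jjjSQQQ   [S ::= j S Q]
jjjSQQQ => jjjpQQQ   [S ::= p]
jjjpQQQ => jjjpjQjQQ   [Q ::= j Q j]
jjjpjQjQQ => jjjpjjQjjQQ   [Q ::= j Q j]
jjjpjjQjjQQ => jjjpjjejjQQ   [Q ::= e]
jjjpjjejjQQ => jjjpjjejjeQ   [Q ::= e]
jjjpjjejjeQ => jjjpjjejjee   [Q ::= e]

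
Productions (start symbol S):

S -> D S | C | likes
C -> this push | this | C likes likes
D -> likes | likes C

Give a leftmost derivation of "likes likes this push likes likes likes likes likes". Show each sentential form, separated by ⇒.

S ⇒ D S   [S -> D S]
D S ⇒ likes S   [D -> likes]
likes S ⇒ likes D S   [S -> D S]
likes D S ⇒ likes likes C S   [D -> likes C]
likes likes C S ⇒ likes likes C likes likes S   [C -> C likes likes]
likes likes C likes likes S ⇒ likes likes C likes likes likes likes S   [C -> C likes likes]
likes likes C likes likes likes likes S ⇒ likes likes this push likes likes likes likes S   [C -> this push]
likes likes this push likes likes likes likes S ⇒ likes likes this push likes likes likes likes likes   [S -> likes]

S ⇒ D S ⇒ likes S ⇒ likes D S ⇒ likes likes C S ⇒ likes likes C likes likes S ⇒ likes likes C likes likes likes likes S ⇒ likes likes this push likes likes likes likes S ⇒ likes likes this push likes likes likes likes likes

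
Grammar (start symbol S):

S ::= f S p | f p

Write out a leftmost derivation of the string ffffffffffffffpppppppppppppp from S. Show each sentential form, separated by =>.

S => fSp   [S ::= f S p]
fSp => ffSpp   [S ::= f S p]
ffSpp => fffSppp   [S ::= f S p]
fffSppp => ffffSpppp   [S ::= f S p]
ffffSpppp => fffffSppppp   [S ::= f S p]
fffffSppppp => ffffffSpppppp   [S ::= f S p]
ffffffSpppppp => fffffffSppppppp   [S ::= f S p]
fffffffSppppppp => ffffffffSpppppppp   [S ::= f S p]
ffffffffSpppppppp => fffffffffSppppppppp   [S ::= f S p]
fffffffffSppppppppp => ffffffffffSpppppppppp   [S ::= f S p]
ffffffffffSpppppppppp => fffffffffffSppppppppppp   [S ::= f S p]
fffffffffffSppppppppppp => ffffffffffffSpppppppppppp   [S ::= f S p]
ffffffffffffSpppppppppppp => fffffffffffffSppppppppppppp   [S ::= f S p]
fffffffffffffSppppppppppppp => ffffffffffffffpppppppppppppp   [S ::= f p]

S=>fSp=>ffSpp=>fffSppp=>ffffSpppp=>fffffSppppp=>ffffffSpppppp=>fffffffSppppppp=>ffffffffSpppppppp=>fffffffffSppppppppp=>ffffffffffSpppppppppp=>fffffffffffSppppppppppp=>ffffffffffffSpppppppppppp=>fffffffffffffSppppppppppppp=>ffffffffffffffpppppppppppppp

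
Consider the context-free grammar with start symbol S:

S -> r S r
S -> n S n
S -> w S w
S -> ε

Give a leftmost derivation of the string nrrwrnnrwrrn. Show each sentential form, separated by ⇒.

S ⇒ nSn   [S -> n S n]
nSn ⇒ nrSrn   [S -> r S r]
nrSrn ⇒ nrrSrrn   [S -> r S r]
nrrSrrn ⇒ nrrwSwrrn   [S -> w S w]
nrrwSwrrn ⇒ nrrwrSrwrrn   [S -> r S r]
nrrwrSrwrrn ⇒ nrrwrnSnrwrrn   [S -> n S n]
nrrwrnSnrwrrn ⇒ nrrwrnnrwrrn   [S -> ε]

S ⇒ nSn ⇒ nrSrn ⇒ nrrSrrn ⇒ nrrwSwrrn ⇒ nrrwrSrwrrn ⇒ nrrwrnSnrwrrn ⇒ nrrwrnnrwrrn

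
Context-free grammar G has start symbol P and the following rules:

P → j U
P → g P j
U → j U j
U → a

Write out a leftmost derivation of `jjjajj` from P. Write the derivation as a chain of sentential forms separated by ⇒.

P ⇒ jU ⇒ jjUj ⇒ jjjUjj ⇒ jjjajj

P ⇒ jU   [P → j U]
jU ⇒ jjUj   [U → j U j]
jjUj ⇒ jjjUjj   [U → j U j]
jjjUjj ⇒ jjjajj   [U → a]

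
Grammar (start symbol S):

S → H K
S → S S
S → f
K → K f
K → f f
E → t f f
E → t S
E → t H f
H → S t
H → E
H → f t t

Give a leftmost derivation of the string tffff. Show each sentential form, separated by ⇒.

S ⇒ HK   [S → H K]
HK ⇒ EK   [H → E]
EK ⇒ tSK   [E → t S]
tSK ⇒ tSSK   [S → S S]
tSSK ⇒ tfSK   [S → f]
tfSK ⇒ tffK   [S → f]
tffK ⇒ tffff   [K → f f]

S⇒HK⇒EK⇒tSK⇒tSSK⇒tfSK⇒tffK⇒tffff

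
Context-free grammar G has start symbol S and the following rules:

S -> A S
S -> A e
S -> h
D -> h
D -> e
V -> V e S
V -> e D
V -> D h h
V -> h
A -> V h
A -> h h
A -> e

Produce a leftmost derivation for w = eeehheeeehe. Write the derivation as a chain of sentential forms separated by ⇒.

S⇒Ae⇒Vhe⇒VeShe⇒VeSeShe⇒eDeSeShe⇒eeeSeShe⇒eeeAeeShe⇒eeehheeShe⇒eeehheeAehe⇒eeehheeeehe

S ⇒ Ae   [S -> A e]
Ae ⇒ Vhe   [A -> V h]
Vhe ⇒ VeShe   [V -> V e S]
VeShe ⇒ VeSeShe   [V -> V e S]
VeSeShe ⇒ eDeSeShe   [V -> e D]
eDeSeShe ⇒ eeeSeShe   [D -> e]
eeeSeShe ⇒ eeeAeeShe   [S -> A e]
eeeAeeShe ⇒ eeehheeShe   [A -> h h]
eeehheeShe ⇒ eeehheeAehe   [S -> A e]
eeehheeAehe ⇒ eeehheeeehe   [A -> e]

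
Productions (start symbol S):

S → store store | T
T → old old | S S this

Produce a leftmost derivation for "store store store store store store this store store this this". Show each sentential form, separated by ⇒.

S ⇒ T ⇒ S S this ⇒ store store S this ⇒ store store T this ⇒ store store S S this this ⇒ store store T S this this ⇒ store store S S this S this this ⇒ store store store store S this S this this ⇒ store store store store store store this S this this ⇒ store store store store store store this store store this this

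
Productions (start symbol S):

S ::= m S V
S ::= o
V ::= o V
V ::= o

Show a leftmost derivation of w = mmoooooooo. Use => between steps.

S => mSV   [S ::= m S V]
mSV => mmSVV   [S ::= m S V]
mmSVV => mmoVV   [S ::= o]
mmoVV => mmooVV   [V ::= o V]
mmooVV => mmoooVV   [V ::= o V]
mmoooVV => mmooooVV   [V ::= o V]
mmooooVV => mmoooooVV   [V ::= o V]
mmoooooVV => mmooooooVV   [V ::= o V]
mmooooooVV => mmoooooooV   [V ::= o]
mmoooooooV => mmoooooooo   [V ::= o]

S=>mSV=>mmSVV=>mmoVV=>mmooVV=>mmoooVV=>mmooooVV=>mmoooooVV=>mmooooooVV=>mmoooooooV=>mmoooooooo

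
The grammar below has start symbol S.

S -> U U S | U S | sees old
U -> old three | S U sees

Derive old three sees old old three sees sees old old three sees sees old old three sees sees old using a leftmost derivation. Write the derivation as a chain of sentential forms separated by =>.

S => U S => S U sees S => U S U sees S => S U sees S U sees S => U U S U sees S U sees S => old three U S U sees S U sees S => old three S U sees S U sees S U sees S => old three sees old U sees S U sees S U sees S => old three sees old old three sees S U sees S U sees S => old three sees old old three sees sees old U sees S U sees S => old three sees old old three sees sees old old three sees S U sees S => old three sees old old three sees sees old old three sees sees old U sees S => old three sees old old three sees sees old old three sees sees old old three sees S => old three sees old old three sees sees old old three sees sees old old three sees sees old

S => U S   [S -> U S]
U S => S U sees S   [U -> S U sees]
S U sees S => U S U sees S   [S -> U S]
U S U sees S => S U sees S U sees S   [U -> S U sees]
S U sees S U sees S => U U S U sees S U sees S   [S -> U U S]
U U S U sees S U sees S => old three U S U sees S U sees S   [U -> old three]
old three U S U sees S U sees S => old three S U sees S U sees S U sees S   [U -> S U sees]
old three S U sees S U sees S U sees S => old three sees old U sees S U sees S U sees S   [S -> sees old]
old three sees old U sees S U sees S U sees S => old three sees old old three sees S U sees S U sees S   [U -> old three]
old three sees old old three sees S U sees S U sees S => old three sees old old three sees sees old U sees S U sees S   [S -> sees old]
old three sees old old three sees sees old U sees S U sees S => old three sees old old three sees sees old old three sees S U sees S   [U -> old three]
old three sees old old three sees sees old old three sees S U sees S => old three sees old old three sees sees old old three sees sees old U sees S   [S -> sees old]
old three sees old old three sees sees old old three sees sees old U sees S => old three sees old old three sees sees old old three sees sees old old three sees S   [U -> old three]
old three sees old old three sees sees old old three sees sees old old three sees S => old three sees old old three sees sees old old three sees sees old old three sees sees old   [S -> sees old]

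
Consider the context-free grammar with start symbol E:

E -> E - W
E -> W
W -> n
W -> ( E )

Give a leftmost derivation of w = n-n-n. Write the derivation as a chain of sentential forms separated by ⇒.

E ⇒ E-W ⇒ E-W-W ⇒ W-W-W ⇒ n-W-W ⇒ n-n-W ⇒ n-n-n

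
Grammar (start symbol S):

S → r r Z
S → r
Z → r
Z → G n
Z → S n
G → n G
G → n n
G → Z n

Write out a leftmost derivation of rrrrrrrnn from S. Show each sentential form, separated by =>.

S => rrZ => rrSn => rrrrZn => rrrrSnn => rrrrrrZnn => rrrrrrrnn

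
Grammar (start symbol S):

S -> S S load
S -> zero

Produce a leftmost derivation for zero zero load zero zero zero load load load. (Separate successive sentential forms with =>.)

S => S S load   [S -> S S load]
S S load => S S load S load   [S -> S S load]
S S load S load => zero S load S load   [S -> zero]
zero S load S load => zero zero load S load   [S -> zero]
zero zero load S load => zero zero load S S load load   [S -> S S load]
zero zero load S S load load => zero zero load zero S load load   [S -> zero]
zero zero load zero S load load => zero zero load zero S S load load load   [S -> S S load]
zero zero load zero S S load load load => zero zero load zero zero S load load load   [S -> zero]
zero zero load zero zero S load load load => zero zero load zero zero zero load load load   [S -> zero]

S => S S load => S S load S load => zero S load S load => zero zero load S load => zero zero load S S load load => zero zero load zero S load load => zero zero load zero S S load load load => zero zero load zero zero S load load load => zero zero load zero zero zero load load load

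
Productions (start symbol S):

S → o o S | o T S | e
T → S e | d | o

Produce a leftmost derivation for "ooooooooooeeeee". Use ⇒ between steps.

S ⇒ ooS ⇒ oooTS ⇒ oooSeS ⇒ oooooSeS ⇒ ooooooTSeS ⇒ oooooooSeS ⇒ oooooooooSeS ⇒ ooooooooooTSeS ⇒ ooooooooooSeSeS ⇒ ooooooooooeeSeS ⇒ ooooooooooeeeeS ⇒ ooooooooooeeeee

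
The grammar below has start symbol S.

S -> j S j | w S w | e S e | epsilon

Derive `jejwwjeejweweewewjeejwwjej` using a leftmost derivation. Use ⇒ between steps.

S ⇒ jSj ⇒ jeSej ⇒ jejSjej ⇒ jejwSwjej ⇒ jejwwSwwjej ⇒ jejwwjSjwwjej ⇒ jejwwjeSejwwjej ⇒ jejwwjeeSeejwwjej ⇒ jejwwjeejSjeejwwjej ⇒ jejwwjeejwSwjeejwwjej ⇒ jejwwjeejweSewjeejwwjej ⇒ jejwwjeejwewSwewjeejwwjej ⇒ jejwwjeejweweSewewjeejwwjej ⇒ jejwwjeejweweewewjeejwwjej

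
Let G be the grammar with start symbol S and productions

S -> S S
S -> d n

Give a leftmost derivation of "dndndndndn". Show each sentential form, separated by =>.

S => SS => SSS => SSSS => SSSSS => dnSSSS => dndnSSS => dndndnSS => dndndndnS => dndndndndn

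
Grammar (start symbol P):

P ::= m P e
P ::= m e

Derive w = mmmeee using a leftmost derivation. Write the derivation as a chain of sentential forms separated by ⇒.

P ⇒ mPe   [P ::= m P e]
mPe ⇒ mmPee   [P ::= m P e]
mmPee ⇒ mmmeee   [P ::= m e]

P ⇒ mPe ⇒ mmPee ⇒ mmmeee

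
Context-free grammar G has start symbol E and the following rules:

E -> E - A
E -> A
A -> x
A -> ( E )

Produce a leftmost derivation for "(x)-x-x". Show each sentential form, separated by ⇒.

E⇒E-A⇒E-A-A⇒A-A-A⇒(E)-A-A⇒(A)-A-A⇒(x)-A-A⇒(x)-x-A⇒(x)-x-x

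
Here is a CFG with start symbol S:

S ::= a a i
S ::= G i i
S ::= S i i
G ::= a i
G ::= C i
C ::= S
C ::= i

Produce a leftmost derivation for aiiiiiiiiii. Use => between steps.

S => Sii   [S ::= S i i]
Sii => Giiii   [S ::= G i i]
Giiii => Ciiiii   [G ::= C i]
Ciiiii => Siiiii   [C ::= S]
Siiiii => Siiiiiii   [S ::= S i i]
Siiiiiii => Giiiiiiiii   [S ::= G i i]
Giiiiiiiii => aiiiiiiiiii   [G ::= a i]

S=>Sii=>Giiii=>Ciiiii=>Siiiii=>Siiiiiii=>Giiiiiiiii=>aiiiiiiiiii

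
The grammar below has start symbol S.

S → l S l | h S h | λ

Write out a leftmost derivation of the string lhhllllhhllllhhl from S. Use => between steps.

S => lSl => lhShl => lhhShhl => lhhlSlhhl => lhhllSllhhl => lhhlllSlllhhl => lhhllllSllllhhl => lhhllllhShllllhhl => lhhllllhhllllhhl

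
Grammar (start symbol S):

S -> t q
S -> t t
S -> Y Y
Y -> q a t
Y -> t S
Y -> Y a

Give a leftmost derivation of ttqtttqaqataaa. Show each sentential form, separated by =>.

S => YY   [S -> Y Y]
YY => tSY   [Y -> t S]
tSY => ttqY   [S -> t q]
ttqY => ttqYa   [Y -> Y a]
ttqYa => ttqYaa   [Y -> Y a]
ttqYaa => ttqtSaa   [Y -> t S]
ttqtSaa => ttqtYYaa   [S -> Y Y]
ttqtYYaa => ttqtYaYaa   [Y -> Y a]
ttqtYaYaa => ttqttSaYaa   [Y -> t S]
ttqttSaYaa => ttqtttqaYaa   [S -> t q]
ttqtttqaYaa => ttqtttqaYaaa   [Y -> Y a]
ttqtttqaYaaa => ttqtttqaqataaa   [Y -> q a t]

S=>YY=>tSY=>ttqY=>ttqYa=>ttqYaa=>ttqtSaa=>ttqtYYaa=>ttqtYaYaa=>ttqttSaYaa=>ttqtttqaYaa=>ttqtttqaYaaa=>ttqtttqaqataaa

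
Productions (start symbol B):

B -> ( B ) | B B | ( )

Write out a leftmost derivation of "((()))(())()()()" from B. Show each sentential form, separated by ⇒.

B ⇒ BB ⇒ BBB ⇒ BBBB ⇒ (B)BBB ⇒ ((B))BBB ⇒ ((()))BBB ⇒ ((()))(B)BB ⇒ ((()))(())BB ⇒ ((()))(())BBB ⇒ ((()))(())()BB ⇒ ((()))(())()()B ⇒ ((()))(())()()()

B ⇒ BB   [B -> B B]
BB ⇒ BBB   [B -> B B]
BBB ⇒ BBBB   [B -> B B]
BBBB ⇒ (B)BBB   [B -> ( B )]
(B)BBB ⇒ ((B))BBB   [B -> ( B )]
((B))BBB ⇒ ((()))BBB   [B -> ( )]
((()))BBB ⇒ ((()))(B)BB   [B -> ( B )]
((()))(B)BB ⇒ ((()))(())BB   [B -> ( )]
((()))(())BB ⇒ ((()))(())BBB   [B -> B B]
((()))(())BBB ⇒ ((()))(())()BB   [B -> ( )]
((()))(())()BB ⇒ ((()))(())()()B   [B -> ( )]
((()))(())()()B ⇒ ((()))(())()()()   [B -> ( )]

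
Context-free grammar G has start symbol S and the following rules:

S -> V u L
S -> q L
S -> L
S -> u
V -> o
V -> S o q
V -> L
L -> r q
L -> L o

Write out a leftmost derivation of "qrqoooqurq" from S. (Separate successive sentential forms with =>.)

S => VuL => SoquL => qLoquL => qLooquL => qLoooquL => qrqoooquL => qrqoooqurq

S => VuL   [S -> V u L]
VuL => SoquL   [V -> S o q]
SoquL => qLoquL   [S -> q L]
qLoquL => qLooquL   [L -> L o]
qLooquL => qLoooquL   [L -> L o]
qLoooquL => qrqoooquL   [L -> r q]
qrqoooquL => qrqoooqurq   [L -> r q]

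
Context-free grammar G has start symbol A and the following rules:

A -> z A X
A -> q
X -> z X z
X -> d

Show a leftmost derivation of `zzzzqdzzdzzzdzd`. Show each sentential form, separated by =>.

A => zAX => zzAXX => zzzAXXX => zzzzAXXXX => zzzzqXXXX => zzzzqdXXX => zzzzqdzXzXX => zzzzqdzzXzzXX => zzzzqdzzdzzXX => zzzzqdzzdzzzXzX => zzzzqdzzdzzzdzX => zzzzqdzzdzzzdzd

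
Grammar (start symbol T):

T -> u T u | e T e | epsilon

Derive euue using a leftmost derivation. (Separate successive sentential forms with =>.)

T=>eTe=>euTue=>euue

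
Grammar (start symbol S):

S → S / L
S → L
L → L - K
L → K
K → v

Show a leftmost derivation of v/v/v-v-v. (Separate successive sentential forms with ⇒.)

S ⇒ S/L ⇒ S/L/L ⇒ L/L/L ⇒ K/L/L ⇒ v/L/L ⇒ v/K/L ⇒ v/v/L ⇒ v/v/L-K ⇒ v/v/L-K-K ⇒ v/v/K-K-K ⇒ v/v/v-K-K ⇒ v/v/v-v-K ⇒ v/v/v-v-v

S ⇒ S/L   [S → S / L]
S/L ⇒ S/L/L   [S → S / L]
S/L/L ⇒ L/L/L   [S → L]
L/L/L ⇒ K/L/L   [L → K]
K/L/L ⇒ v/L/L   [K → v]
v/L/L ⇒ v/K/L   [L → K]
v/K/L ⇒ v/v/L   [K → v]
v/v/L ⇒ v/v/L-K   [L → L - K]
v/v/L-K ⇒ v/v/L-K-K   [L → L - K]
v/v/L-K-K ⇒ v/v/K-K-K   [L → K]
v/v/K-K-K ⇒ v/v/v-K-K   [K → v]
v/v/v-K-K ⇒ v/v/v-v-K   [K → v]
v/v/v-v-K ⇒ v/v/v-v-v   [K → v]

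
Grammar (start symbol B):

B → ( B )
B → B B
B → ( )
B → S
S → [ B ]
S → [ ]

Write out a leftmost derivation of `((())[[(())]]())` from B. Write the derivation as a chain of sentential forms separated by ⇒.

B⇒(B)⇒(BB)⇒((B)B)⇒((())B)⇒((())BB)⇒((())SB)⇒((())[B]B)⇒((())[S]B)⇒((())[[B]]B)⇒((())[[(B)]]B)⇒((())[[(())]]B)⇒((())[[(())]]())

B ⇒ (B)   [B → ( B )]
(B) ⇒ (BB)   [B → B B]
(BB) ⇒ ((B)B)   [B → ( B )]
((B)B) ⇒ ((())B)   [B → ( )]
((())B) ⇒ ((())BB)   [B → B B]
((())BB) ⇒ ((())SB)   [B → S]
((())SB) ⇒ ((())[B]B)   [S → [ B ]]
((())[B]B) ⇒ ((())[S]B)   [B → S]
((())[S]B) ⇒ ((())[[B]]B)   [S → [ B ]]
((())[[B]]B) ⇒ ((())[[(B)]]B)   [B → ( B )]
((())[[(B)]]B) ⇒ ((())[[(())]]B)   [B → ( )]
((())[[(())]]B) ⇒ ((())[[(())]]())   [B → ( )]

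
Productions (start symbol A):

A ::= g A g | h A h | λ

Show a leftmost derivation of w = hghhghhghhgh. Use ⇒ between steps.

A ⇒ hAh   [A ::= h A h]
hAh ⇒ hgAgh   [A ::= g A g]
hgAgh ⇒ hghAhgh   [A ::= h A h]
hghAhgh ⇒ hghhAhhgh   [A ::= h A h]
hghhAhhgh ⇒ hghhgAghhgh   [A ::= g A g]
hghhgAghhgh ⇒ hghhghAhghhgh   [A ::= h A h]
hghhghAhghhgh ⇒ hghhghhghhgh   [A ::= λ]

A ⇒ hAh ⇒ hgAgh ⇒ hghAhgh ⇒ hghhAhhgh ⇒ hghhgAghhgh ⇒ hghhghAhghhgh ⇒ hghhghhghhgh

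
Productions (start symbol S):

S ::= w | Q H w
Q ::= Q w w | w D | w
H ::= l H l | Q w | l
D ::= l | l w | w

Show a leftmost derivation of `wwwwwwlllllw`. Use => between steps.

S => QHw   [S ::= Q H w]
QHw => QwwHw   [Q ::= Q w w]
QwwHw => QwwwwHw   [Q ::= Q w w]
QwwwwHw => wDwwwwHw   [Q ::= w D]
wDwwwwHw => wwwwwwHw   [D ::= w]
wwwwwwHw => wwwwwwlHlw   [H ::= l H l]
wwwwwwlHlw => wwwwwwllHllw   [H ::= l H l]
wwwwwwllHllw => wwwwwwlllllw   [H ::= l]

S => QHw => QwwHw => QwwwwHw => wDwwwwHw => wwwwwwHw => wwwwwwlHlw => wwwwwwllHllw => wwwwwwlllllw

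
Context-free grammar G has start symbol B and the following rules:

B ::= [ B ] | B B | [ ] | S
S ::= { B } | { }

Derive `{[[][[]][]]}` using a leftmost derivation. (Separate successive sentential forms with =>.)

B => S   [B ::= S]
S => {B}   [S ::= { B }]
{B} => {[B]}   [B ::= [ B ]]
{[B]} => {[BB]}   [B ::= B B]
{[BB]} => {[BBB]}   [B ::= B B]
{[BBB]} => {[[]BB]}   [B ::= [ ]]
{[[]BB]} => {[[][B]B]}   [B ::= [ B ]]
{[[][B]B]} => {[[][[]]B]}   [B ::= [ ]]
{[[][[]]B]} => {[[][[]][]]}   [B ::= [ ]]

B => S => {B} => {[B]} => {[BB]} => {[BBB]} => {[[]BB]} => {[[][B]B]} => {[[][[]]B]} => {[[][[]][]]}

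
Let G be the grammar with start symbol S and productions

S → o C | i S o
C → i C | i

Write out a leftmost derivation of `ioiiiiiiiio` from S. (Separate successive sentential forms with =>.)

S=>iSo=>ioCo=>ioiCo=>ioiiCo=>ioiiiCo=>ioiiiiCo=>ioiiiiiCo=>ioiiiiiiCo=>ioiiiiiiiCo=>ioiiiiiiiio

S => iSo   [S → i S o]
iSo => ioCo   [S → o C]
ioCo => ioiCo   [C → i C]
ioiCo => ioiiCo   [C → i C]
ioiiCo => ioiiiCo   [C → i C]
ioiiiCo => ioiiiiCo   [C → i C]
ioiiiiCo => ioiiiiiCo   [C → i C]
ioiiiiiCo => ioiiiiiiCo   [C → i C]
ioiiiiiiCo => ioiiiiiiiCo   [C → i C]
ioiiiiiiiCo => ioiiiiiiiio   [C → i]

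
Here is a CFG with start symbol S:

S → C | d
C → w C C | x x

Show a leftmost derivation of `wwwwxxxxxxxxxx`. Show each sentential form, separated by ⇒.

S ⇒ C ⇒ wCC ⇒ wwCCC ⇒ wwwCCCC ⇒ wwwwCCCCC ⇒ wwwwxxCCCC ⇒ wwwwxxxxCCC ⇒ wwwwxxxxxxCC ⇒ wwwwxxxxxxxxC ⇒ wwwwxxxxxxxxxx

S ⇒ C   [S → C]
C ⇒ wCC   [C → w C C]
wCC ⇒ wwCCC   [C → w C C]
wwCCC ⇒ wwwCCCC   [C → w C C]
wwwCCCC ⇒ wwwwCCCCC   [C → w C C]
wwwwCCCCC ⇒ wwwwxxCCCC   [C → x x]
wwwwxxCCCC ⇒ wwwwxxxxCCC   [C → x x]
wwwwxxxxCCC ⇒ wwwwxxxxxxCC   [C → x x]
wwwwxxxxxxCC ⇒ wwwwxxxxxxxxC   [C → x x]
wwwwxxxxxxxxC ⇒ wwwwxxxxxxxxxx   [C → x x]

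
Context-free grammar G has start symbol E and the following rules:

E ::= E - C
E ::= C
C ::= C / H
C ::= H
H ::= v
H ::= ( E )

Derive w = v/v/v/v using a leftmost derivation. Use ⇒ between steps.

E ⇒ C   [E ::= C]
C ⇒ C/H   [C ::= C / H]
C/H ⇒ C/H/H   [C ::= C / H]
C/H/H ⇒ C/H/H/H   [C ::= C / H]
C/H/H/H ⇒ H/H/H/H   [C ::= H]
H/H/H/H ⇒ v/H/H/H   [H ::= v]
v/H/H/H ⇒ v/v/H/H   [H ::= v]
v/v/H/H ⇒ v/v/v/H   [H ::= v]
v/v/v/H ⇒ v/v/v/v   [H ::= v]

E⇒C⇒C/H⇒C/H/H⇒C/H/H/H⇒H/H/H/H⇒v/H/H/H⇒v/v/H/H⇒v/v/v/H⇒v/v/v/v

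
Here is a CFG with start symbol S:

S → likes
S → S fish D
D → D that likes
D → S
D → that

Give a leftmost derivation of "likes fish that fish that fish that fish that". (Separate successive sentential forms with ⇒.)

S ⇒ S fish D   [S → S fish D]
S fish D ⇒ S fish D fish D   [S → S fish D]
S fish D fish D ⇒ S fish D fish D fish D   [S → S fish D]
S fish D fish D fish D ⇒ S fish D fish D fish D fish D   [S → S fish D]
S fish D fish D fish D fish D ⇒ likes fish D fish D fish D fish D   [S → likes]
likes fish D fish D fish D fish D ⇒ likes fish that fish D fish D fish D   [D → that]
likes fish that fish D fish D fish D ⇒ likes fish that fish that fish D fish D   [D → that]
likes fish that fish that fish D fish D ⇒ likes fish that fish that fish that fish D   [D → that]
likes fish that fish that fish that fish D ⇒ likes fish that fish that fish that fish that   [D → that]

S ⇒ S fish D ⇒ S fish D fish D ⇒ S fish D fish D fish D ⇒ S fish D fish D fish D fish D ⇒ likes fish D fish D fish D fish D ⇒ likes fish that fish D fish D fish D ⇒ likes fish that fish that fish D fish D ⇒ likes fish that fish that fish that fish D ⇒ likes fish that fish that fish that fish that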